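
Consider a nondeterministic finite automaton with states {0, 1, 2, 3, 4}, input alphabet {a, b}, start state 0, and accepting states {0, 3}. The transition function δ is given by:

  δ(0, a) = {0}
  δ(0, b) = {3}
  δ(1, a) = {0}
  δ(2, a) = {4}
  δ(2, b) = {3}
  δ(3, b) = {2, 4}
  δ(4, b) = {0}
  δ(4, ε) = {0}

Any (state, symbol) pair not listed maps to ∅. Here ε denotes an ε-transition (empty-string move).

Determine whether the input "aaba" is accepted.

No

Start in {0}.
Read 'a': {0} → {0}.
Read 'a': {0} → {0}.
Read 'b': {0} → {3}.
Read 'a': {3} → ∅.
The final set ∅ contains no accepting state.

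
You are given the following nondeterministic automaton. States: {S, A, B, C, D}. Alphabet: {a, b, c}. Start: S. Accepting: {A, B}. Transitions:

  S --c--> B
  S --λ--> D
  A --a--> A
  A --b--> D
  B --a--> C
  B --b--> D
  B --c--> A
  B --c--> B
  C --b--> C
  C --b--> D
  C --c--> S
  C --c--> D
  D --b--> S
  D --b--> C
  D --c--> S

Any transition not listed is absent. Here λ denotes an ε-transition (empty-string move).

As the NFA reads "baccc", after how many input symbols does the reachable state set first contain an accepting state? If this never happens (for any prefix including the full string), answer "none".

none

Start: ε-closure({S}) = {S, D}.
Read 'b': {S, D} → {S, C, D}.
Read 'a': {S, C, D} → ∅.
The set is empty and remains empty for the remaining 3 symbols.
No reachable set along the way intersects F.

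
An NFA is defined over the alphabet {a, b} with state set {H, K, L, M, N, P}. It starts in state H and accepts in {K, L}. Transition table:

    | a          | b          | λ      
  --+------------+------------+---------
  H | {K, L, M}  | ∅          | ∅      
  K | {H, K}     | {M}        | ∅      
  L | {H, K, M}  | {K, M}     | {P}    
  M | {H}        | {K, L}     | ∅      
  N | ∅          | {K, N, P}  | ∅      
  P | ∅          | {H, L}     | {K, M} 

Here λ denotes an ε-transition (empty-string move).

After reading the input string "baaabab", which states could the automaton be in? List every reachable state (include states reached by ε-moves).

Start in {H}.
Read 'b': H→∅; now ∅.
The set is empty and remains empty for the remaining 6 symbols.

∅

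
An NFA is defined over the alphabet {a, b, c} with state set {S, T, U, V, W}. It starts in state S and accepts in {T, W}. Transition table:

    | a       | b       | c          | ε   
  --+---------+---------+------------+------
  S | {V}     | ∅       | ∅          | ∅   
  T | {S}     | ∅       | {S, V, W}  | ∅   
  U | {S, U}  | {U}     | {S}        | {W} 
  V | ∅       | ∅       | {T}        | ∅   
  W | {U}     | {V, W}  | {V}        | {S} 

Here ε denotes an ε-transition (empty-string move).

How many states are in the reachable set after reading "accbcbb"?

0

Start in {S}.
Read 'a': S→{V}; now {V}.
Read 'c': V→{T}; now {T}.
Read 'c': T→{S, V, W}; now {S, V, W}.
Read 'b': S→∅, V→∅, W→{V, W}; union {V, W}; ε-closure = {S, V, W}.
Read 'c': S→∅, V→{T}, W→{V}; now {T, V}.
Read 'b': T→∅, V→∅; now ∅.
The set is empty and remains empty for the remaining 1 symbol.
That set has 0 states.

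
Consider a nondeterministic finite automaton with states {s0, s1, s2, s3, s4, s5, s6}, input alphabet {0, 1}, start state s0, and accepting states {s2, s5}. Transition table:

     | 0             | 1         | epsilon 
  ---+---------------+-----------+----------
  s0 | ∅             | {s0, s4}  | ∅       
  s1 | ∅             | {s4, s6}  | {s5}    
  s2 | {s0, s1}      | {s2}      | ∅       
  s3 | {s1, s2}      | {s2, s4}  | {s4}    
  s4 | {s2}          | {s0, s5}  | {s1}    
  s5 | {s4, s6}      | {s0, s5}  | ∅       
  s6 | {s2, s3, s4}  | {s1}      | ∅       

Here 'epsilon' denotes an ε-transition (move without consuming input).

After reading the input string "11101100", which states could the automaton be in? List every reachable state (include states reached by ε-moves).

{s0, s1, s2, s3, s4, s5, s6}

Start in {s0}.
Read '1': s0→{s0, s4}; union {s0, s4}; ε-closure = {s0, s1, s4, s5}.
Read '1': s0→{s0, s4}, s1→{s4, s6}, s4→{s0, s5}, s5→{s0, s5}; union {s0, s4, s5, s6}; ε-closure = {s0, s1, s4, s5, s6}.
Read '1': s0→{s0, s4}, s1→{s4, s6}, s4→{s0, s5}, s5→{s0, s5}, s6→{s1}; now {s0, s1, s4, s5, s6}.
Read '0': s0→∅, s1→∅, s4→{s2}, s5→{s4, s6}, s6→{s2, s3, s4}; union {s2, s3, s4, s6}; ε-closure = {s1, s2, s3, s4, s5, s6}.
Read '1': s1→{s4, s6}, s2→{s2}, s3→{s2, s4}, s4→{s0, s5}, s5→{s0, s5}, s6→{s1}; now {s0, s1, s2, s4, s5, s6}.
Read '1': s0→{s0, s4}, s1→{s4, s6}, s2→{s2}, s4→{s0, s5}, s5→{s0, s5}, s6→{s1}; now {s0, s1, s2, s4, s5, s6}.
Read '0': s0→∅, s1→∅, s2→{s0, s1}, s4→{s2}, s5→{s4, s6}, s6→{s2, s3, s4}; union {s0, s1, s2, s3, s4, s6}; ε-closure = {s0, s1, s2, s3, s4, s5, s6}.
Read '0': s0→∅, s1→∅, s2→{s0, s1}, s3→{s1, s2}, s4→{s2}, s5→{s4, s6}, s6→{s2, s3, s4}; union {s0, s1, s2, s3, s4, s6}; ε-closure = {s0, s1, s2, s3, s4, s5, s6}.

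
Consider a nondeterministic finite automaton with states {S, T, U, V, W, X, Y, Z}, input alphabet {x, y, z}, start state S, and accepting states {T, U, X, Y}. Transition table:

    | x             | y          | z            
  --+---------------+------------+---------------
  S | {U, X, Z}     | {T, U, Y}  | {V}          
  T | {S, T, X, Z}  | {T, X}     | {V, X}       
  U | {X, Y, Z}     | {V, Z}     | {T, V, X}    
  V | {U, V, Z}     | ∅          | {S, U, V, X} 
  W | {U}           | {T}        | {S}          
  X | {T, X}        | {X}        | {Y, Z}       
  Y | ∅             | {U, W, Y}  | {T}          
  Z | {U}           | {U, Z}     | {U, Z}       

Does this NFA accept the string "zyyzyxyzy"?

No

Start in {S}.
Read 'z': S→{V}; now {V}.
Read 'y': V→∅; now ∅.
The set is empty and remains empty for the remaining 7 symbols.
The final set ∅ contains no accepting state.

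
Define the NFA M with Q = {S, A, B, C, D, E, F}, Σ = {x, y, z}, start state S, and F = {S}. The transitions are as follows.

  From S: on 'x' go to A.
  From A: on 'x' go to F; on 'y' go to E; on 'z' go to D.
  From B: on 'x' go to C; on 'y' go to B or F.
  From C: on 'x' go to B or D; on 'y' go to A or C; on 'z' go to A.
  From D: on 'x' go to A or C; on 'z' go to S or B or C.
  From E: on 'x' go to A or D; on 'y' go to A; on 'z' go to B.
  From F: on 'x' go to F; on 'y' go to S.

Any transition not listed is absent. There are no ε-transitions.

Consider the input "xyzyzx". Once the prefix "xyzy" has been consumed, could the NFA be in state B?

Start in {S}.
Read 'x': S→{A}; now {A}.
Read 'y': A→{E}; now {E}.
Read 'z': E→{B}; now {B}.
Read 'y': B→{B, F}; now {B, F}.
State B is in {B, F}.

Yes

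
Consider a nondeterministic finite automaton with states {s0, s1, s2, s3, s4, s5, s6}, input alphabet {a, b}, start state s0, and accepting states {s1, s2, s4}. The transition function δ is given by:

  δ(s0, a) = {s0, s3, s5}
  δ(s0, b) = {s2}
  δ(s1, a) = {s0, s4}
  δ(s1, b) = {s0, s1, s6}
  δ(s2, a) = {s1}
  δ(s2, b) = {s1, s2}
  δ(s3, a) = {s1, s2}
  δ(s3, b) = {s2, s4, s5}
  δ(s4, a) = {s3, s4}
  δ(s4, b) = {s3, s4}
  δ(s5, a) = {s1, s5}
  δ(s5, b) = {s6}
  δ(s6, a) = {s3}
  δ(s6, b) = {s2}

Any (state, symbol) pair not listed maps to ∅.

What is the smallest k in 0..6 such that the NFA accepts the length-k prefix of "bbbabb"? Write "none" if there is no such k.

Start in {s0}.
Read 'b': {s0} → {s2}.
None of the earlier sets intersect F, but {s2} does.

1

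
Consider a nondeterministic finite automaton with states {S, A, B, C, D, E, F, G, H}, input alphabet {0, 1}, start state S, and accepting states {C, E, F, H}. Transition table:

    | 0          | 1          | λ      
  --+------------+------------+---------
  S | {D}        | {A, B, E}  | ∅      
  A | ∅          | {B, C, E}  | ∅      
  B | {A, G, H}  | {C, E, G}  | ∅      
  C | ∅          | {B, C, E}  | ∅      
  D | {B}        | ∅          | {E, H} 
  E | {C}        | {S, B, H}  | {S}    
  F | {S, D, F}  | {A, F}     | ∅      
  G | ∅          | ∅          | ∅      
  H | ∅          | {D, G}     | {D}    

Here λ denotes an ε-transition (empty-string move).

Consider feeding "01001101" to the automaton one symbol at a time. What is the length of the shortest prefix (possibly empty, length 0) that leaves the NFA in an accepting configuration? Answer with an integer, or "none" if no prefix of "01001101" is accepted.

Start in {S}.
Read '0': {S} → {S, D, E, H}.
None of the earlier sets intersect F, but {S, D, E, H} does.

1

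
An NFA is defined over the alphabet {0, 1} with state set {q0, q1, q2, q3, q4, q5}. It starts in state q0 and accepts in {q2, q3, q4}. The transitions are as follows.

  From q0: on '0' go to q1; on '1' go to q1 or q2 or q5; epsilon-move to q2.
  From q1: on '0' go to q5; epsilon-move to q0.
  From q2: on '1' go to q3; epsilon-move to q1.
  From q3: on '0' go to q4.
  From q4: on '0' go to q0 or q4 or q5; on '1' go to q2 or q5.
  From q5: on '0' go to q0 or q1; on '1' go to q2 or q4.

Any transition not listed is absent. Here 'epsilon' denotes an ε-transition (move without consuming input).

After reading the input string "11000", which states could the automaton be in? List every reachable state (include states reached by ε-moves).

{q0, q1, q2, q4, q5}

Start: ε-closure({q0}) = {q0, q1, q2}.
Read '1': {q0, q1, q2} → {q0, q1, q2, q3, q5}.
Read '1': {q0, q1, q2, q3, q5} → {q0, q1, q2, q3, q4, q5}.
Read '0': {q0, q1, q2, q3, q4, q5} → {q0, q1, q2, q4, q5}.
Read '0': {q0, q1, q2, q4, q5} → {q0, q1, q2, q4, q5}.
Read '0': {q0, q1, q2, q4, q5} → {q0, q1, q2, q4, q5}.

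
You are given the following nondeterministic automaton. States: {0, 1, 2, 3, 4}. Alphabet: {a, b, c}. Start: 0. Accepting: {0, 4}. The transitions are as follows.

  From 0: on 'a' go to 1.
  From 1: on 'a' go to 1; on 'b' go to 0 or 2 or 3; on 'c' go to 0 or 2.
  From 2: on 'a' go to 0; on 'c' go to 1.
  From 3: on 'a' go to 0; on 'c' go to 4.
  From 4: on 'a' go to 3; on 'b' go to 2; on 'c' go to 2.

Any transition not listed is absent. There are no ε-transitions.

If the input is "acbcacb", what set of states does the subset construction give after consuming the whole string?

Start in {0}.
Read 'a': {0} → {1}.
Read 'c': {1} → {0, 2}.
Read 'b': {0, 2} → ∅.
The set is empty and remains empty for the remaining 4 symbols.

∅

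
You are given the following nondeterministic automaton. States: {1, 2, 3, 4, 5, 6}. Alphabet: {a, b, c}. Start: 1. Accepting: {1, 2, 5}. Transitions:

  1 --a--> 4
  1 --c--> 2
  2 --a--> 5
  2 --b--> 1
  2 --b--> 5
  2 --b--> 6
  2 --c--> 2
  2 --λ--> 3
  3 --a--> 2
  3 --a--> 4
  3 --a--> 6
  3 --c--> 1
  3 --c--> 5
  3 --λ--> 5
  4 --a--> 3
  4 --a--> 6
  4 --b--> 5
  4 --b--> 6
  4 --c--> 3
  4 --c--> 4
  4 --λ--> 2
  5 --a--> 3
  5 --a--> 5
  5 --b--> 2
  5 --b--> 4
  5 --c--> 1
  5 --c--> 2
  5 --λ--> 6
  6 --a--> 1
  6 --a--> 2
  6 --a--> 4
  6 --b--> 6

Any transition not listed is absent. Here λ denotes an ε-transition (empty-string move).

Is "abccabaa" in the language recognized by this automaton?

Yes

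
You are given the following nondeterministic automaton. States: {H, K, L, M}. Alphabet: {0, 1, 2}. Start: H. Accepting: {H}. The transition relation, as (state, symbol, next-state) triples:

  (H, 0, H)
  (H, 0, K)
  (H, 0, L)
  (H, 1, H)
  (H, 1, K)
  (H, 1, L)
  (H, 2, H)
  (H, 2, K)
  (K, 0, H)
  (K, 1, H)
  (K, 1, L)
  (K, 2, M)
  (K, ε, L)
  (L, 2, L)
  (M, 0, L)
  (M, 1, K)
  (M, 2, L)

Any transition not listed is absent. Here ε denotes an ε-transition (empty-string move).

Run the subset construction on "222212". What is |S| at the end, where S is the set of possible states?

Start in {H}.
Read '2': {H} → {H, K, L}.
Read '2': {H, K, L} → {H, K, L, M}.
Read '2': {H, K, L, M} → {H, K, L, M}.
Read '2': {H, K, L, M} → {H, K, L, M}.
Read '1': {H, K, L, M} → {H, K, L}.
Read '2': {H, K, L} → {H, K, L, M}.
That set has 4 states.

4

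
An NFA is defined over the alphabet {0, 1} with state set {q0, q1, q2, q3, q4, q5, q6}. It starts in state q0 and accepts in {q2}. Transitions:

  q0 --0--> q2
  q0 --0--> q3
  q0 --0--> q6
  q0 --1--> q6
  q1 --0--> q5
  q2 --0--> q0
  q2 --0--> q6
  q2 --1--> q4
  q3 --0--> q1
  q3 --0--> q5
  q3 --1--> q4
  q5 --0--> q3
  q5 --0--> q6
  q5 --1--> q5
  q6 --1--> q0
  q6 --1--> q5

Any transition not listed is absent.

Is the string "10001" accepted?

No

Start in {q0}.
Read '1': q0→{q6}; now {q6}.
Read '0': q6→∅; now ∅.
The set is empty and remains empty for the remaining 3 symbols.
The final set ∅ contains no accepting state.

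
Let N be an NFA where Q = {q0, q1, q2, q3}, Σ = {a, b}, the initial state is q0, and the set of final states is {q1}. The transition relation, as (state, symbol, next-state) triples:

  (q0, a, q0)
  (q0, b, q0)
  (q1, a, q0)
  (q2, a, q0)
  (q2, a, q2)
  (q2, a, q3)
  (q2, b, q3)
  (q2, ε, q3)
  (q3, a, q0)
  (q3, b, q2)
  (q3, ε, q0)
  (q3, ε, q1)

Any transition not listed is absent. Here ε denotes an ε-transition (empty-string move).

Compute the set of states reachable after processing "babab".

{q0}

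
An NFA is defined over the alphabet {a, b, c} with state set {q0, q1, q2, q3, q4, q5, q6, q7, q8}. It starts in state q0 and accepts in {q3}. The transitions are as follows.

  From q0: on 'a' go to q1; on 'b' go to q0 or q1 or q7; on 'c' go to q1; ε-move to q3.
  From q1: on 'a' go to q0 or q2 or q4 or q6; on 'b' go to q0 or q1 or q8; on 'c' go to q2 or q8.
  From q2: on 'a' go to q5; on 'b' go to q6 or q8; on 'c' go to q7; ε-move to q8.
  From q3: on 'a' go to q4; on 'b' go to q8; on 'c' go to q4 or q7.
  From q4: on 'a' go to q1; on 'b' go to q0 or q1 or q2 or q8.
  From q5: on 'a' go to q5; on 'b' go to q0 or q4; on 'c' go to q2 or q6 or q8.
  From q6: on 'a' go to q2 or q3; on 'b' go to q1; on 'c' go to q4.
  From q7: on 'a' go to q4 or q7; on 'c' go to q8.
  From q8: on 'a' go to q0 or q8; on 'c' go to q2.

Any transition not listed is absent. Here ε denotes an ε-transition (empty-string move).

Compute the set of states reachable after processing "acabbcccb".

{q6, q8}

Start: ε-closure({q0}) = {q0, q3}.
Read 'a': {q0, q3} → {q1, q4}.
Read 'c': {q1, q4} → {q2, q8}.
Read 'a': {q2, q8} → {q0, q3, q5, q8}.
Read 'b': {q0, q3, q5, q8} → {q0, q1, q3, q4, q7, q8}.
Read 'b': {q0, q1, q3, q4, q7, q8} → {q0, q1, q2, q3, q7, q8}.
Read 'c': {q0, q1, q2, q3, q7, q8} → {q1, q2, q4, q7, q8}.
Read 'c': {q1, q2, q4, q7, q8} → {q2, q7, q8}.
Read 'c': {q2, q7, q8} → {q2, q7, q8}.
Read 'b': {q2, q7, q8} → {q6, q8}.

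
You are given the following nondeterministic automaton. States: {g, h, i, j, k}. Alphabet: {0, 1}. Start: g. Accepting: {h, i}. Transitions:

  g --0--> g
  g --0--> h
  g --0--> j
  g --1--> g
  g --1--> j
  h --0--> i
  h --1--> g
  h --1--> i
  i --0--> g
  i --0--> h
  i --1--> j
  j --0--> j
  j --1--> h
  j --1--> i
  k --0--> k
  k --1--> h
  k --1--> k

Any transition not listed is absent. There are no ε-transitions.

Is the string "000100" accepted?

Yes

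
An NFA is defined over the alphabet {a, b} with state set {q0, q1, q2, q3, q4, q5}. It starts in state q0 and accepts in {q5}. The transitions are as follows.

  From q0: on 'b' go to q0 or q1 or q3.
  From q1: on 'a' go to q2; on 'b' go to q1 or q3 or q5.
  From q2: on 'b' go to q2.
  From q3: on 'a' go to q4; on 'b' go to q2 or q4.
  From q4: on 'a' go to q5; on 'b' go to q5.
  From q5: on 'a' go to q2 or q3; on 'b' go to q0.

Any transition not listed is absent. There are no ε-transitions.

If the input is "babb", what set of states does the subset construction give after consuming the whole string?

Start in {q0}.
Read 'b': {q0} → {q0, q1, q3}.
Read 'a': {q0, q1, q3} → {q2, q4}.
Read 'b': {q2, q4} → {q2, q5}.
Read 'b': {q2, q5} → {q0, q2}.

{q0, q2}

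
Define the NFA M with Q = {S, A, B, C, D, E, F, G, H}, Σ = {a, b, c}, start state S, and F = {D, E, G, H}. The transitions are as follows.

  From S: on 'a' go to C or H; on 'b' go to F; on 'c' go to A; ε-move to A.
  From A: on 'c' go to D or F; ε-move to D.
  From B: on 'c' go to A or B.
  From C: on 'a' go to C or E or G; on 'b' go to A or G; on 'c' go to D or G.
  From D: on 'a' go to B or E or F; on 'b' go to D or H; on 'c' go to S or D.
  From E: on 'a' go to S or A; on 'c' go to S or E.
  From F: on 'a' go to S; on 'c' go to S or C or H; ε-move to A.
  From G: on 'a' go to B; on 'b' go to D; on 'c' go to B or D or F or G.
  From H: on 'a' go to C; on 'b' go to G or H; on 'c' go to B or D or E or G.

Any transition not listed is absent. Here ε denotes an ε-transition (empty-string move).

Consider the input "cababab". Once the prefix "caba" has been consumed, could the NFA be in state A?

Yes

Start: ε-closure({S}) = {S, A, D}.
Read 'c': {S, A, D} → {S, A, D, F}.
Read 'a': {S, A, D, F} → {S, A, B, C, D, E, F, H}.
Read 'b': {S, A, B, C, D, E, F, H} → {A, D, F, G, H}.
Read 'a': {A, D, F, G, H} → {S, A, B, C, D, E, F}.
State A is in {S, A, B, C, D, E, F}.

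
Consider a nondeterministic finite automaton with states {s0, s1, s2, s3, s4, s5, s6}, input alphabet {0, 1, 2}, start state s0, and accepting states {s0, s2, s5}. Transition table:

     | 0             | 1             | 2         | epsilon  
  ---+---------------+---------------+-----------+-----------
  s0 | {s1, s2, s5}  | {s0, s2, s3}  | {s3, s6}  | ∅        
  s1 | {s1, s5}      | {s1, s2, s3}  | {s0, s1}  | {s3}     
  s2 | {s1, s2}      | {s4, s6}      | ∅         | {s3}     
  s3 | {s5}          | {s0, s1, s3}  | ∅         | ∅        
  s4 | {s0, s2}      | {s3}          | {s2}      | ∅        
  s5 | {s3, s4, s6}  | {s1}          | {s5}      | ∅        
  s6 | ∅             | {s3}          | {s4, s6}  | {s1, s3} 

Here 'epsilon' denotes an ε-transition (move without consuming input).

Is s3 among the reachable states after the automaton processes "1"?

Yes

Start in {s0}.
Read '1': {s0} → {s0, s2, s3}.
State s3 is in {s0, s2, s3}.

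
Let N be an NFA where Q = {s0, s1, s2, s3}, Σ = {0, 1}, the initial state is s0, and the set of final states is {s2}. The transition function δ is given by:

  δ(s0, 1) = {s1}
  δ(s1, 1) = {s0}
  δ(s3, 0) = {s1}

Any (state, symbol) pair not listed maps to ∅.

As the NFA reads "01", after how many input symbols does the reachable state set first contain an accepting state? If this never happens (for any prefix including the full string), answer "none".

none

Start in {s0}.
Read '0': s0→∅; now ∅.
The set is empty and remains empty for the remaining 1 symbol.
No reachable set along the way intersects F.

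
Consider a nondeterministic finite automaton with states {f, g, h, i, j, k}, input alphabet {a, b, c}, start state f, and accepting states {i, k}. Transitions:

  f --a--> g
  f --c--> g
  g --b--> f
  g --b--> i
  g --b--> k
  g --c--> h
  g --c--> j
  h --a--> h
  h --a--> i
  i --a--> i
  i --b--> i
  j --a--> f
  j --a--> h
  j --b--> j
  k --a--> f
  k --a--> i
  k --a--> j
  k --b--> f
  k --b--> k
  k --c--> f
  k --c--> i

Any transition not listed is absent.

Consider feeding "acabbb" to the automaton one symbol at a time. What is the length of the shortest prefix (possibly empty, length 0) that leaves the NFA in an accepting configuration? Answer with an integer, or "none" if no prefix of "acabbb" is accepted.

3

Start in {f}.
Read 'a': {f} → {g}.
Read 'c': {g} → {h, j}.
Read 'a': {h, j} → {f, h, i}.
None of the earlier sets intersect F, but {f, h, i} does.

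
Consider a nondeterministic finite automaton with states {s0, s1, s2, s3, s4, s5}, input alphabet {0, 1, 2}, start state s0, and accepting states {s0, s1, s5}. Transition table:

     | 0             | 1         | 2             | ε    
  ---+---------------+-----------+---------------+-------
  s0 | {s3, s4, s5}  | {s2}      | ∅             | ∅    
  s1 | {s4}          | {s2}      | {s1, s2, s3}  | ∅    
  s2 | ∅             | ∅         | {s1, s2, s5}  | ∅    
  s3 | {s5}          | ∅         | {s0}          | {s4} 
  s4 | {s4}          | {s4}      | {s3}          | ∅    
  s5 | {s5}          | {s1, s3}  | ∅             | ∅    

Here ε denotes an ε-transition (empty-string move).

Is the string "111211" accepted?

No

Start in {s0}.
Read '1': {s0} → {s2}.
Read '1': {s2} → ∅.
The set is empty and remains empty for the remaining 4 symbols.
The final set ∅ contains no accepting state.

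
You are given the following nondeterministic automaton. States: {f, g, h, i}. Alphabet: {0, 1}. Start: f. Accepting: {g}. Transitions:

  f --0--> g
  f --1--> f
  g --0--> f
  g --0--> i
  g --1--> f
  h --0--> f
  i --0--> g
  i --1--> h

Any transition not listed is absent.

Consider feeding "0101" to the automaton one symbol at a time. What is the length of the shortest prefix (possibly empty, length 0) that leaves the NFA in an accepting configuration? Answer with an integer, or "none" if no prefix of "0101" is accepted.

1

Start in {f}.
Read '0': f→{g}; now {g}.
None of the earlier sets intersect F, but {g} does.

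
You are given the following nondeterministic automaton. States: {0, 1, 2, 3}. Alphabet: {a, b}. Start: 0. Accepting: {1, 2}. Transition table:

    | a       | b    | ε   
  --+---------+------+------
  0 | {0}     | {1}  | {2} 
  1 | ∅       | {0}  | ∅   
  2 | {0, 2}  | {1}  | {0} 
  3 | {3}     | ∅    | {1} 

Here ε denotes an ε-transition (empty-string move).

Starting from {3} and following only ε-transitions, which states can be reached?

Begin with {3}.
ε-move 3 → 1; add 1.

{1, 3}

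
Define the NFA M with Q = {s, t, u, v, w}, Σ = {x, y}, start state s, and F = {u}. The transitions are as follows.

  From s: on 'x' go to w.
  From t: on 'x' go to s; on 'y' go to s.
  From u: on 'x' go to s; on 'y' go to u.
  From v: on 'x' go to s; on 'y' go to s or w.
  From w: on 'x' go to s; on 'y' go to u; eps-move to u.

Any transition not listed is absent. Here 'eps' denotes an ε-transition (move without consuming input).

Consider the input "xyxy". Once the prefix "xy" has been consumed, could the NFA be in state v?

No

Start in {s}.
Read 'x': s→{w}; union {w}; ε-closure = {u, w}.
Read 'y': u→{u}, w→{u}; now {u}.
State v is not in {u}.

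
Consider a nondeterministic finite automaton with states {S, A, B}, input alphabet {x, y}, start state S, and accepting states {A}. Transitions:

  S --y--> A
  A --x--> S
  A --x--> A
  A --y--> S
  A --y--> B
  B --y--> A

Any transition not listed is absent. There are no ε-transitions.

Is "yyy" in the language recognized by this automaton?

Yes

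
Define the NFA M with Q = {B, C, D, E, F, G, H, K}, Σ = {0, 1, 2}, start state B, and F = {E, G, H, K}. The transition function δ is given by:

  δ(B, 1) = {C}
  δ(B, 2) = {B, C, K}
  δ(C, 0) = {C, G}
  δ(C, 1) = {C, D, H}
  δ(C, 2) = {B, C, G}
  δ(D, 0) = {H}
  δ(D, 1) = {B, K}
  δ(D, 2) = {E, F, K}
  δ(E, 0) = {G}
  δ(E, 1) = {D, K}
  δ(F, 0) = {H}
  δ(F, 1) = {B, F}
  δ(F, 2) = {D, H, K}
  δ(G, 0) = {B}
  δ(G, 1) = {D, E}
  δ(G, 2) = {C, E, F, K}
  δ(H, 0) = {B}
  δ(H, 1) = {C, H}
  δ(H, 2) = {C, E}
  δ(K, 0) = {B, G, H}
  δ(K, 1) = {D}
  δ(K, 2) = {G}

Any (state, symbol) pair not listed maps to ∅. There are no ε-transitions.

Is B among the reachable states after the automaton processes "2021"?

Yes

Start in {B}.
Read '2': B→{B, C, K}; now {B, C, K}.
Read '0': B→∅, C→{C, G}, K→{B, G, H}; now {B, C, G, H}.
Read '2': B→{B, C, K}, C→{B, C, G}, G→{C, E, F, K}, H→{C, E}; now {B, C, E, F, G, K}.
Read '1': B→{C}, C→{C, D, H}, E→{D, K}, F→{B, F}, G→{D, E}, K→{D}; now {B, C, D, E, F, H, K}.
State B is in {B, C, D, E, F, H, K}.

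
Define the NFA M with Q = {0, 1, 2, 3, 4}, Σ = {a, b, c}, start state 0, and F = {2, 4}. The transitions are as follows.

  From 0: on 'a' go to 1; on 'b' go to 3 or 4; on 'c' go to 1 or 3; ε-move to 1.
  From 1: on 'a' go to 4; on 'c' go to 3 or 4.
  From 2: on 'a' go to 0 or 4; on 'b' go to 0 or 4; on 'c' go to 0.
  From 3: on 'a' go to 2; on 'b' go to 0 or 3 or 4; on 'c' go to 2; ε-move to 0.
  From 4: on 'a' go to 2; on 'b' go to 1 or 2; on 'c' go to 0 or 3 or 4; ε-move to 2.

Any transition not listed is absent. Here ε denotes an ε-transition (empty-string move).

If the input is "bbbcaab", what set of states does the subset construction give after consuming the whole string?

Start: ε-closure({0}) = {0, 1}.
Read 'b': 0→{3, 4}, 1→∅; union {3, 4}; ε-closure = {0, 1, 2, 3, 4}.
Read 'b': 0→{3, 4}, 1→∅, 2→{0, 4}, 3→{0, 3, 4}, 4→{1, 2}; now {0, 1, 2, 3, 4}.
Read 'b': 0→{3, 4}, 1→∅, 2→{0, 4}, 3→{0, 3, 4}, 4→{1, 2}; now {0, 1, 2, 3, 4}.
Read 'c': 0→{1, 3}, 1→{3, 4}, 2→{0}, 3→{2}, 4→{0, 3, 4}; now {0, 1, 2, 3, 4}.
Read 'a': 0→{1}, 1→{4}, 2→{0, 4}, 3→{2}, 4→{2}; now {0, 1, 2, 4}.
Read 'a': 0→{1}, 1→{4}, 2→{0, 4}, 4→{2}; now {0, 1, 2, 4}.
Read 'b': 0→{3, 4}, 1→∅, 2→{0, 4}, 4→{1, 2}; now {0, 1, 2, 3, 4}.

{0, 1, 2, 3, 4}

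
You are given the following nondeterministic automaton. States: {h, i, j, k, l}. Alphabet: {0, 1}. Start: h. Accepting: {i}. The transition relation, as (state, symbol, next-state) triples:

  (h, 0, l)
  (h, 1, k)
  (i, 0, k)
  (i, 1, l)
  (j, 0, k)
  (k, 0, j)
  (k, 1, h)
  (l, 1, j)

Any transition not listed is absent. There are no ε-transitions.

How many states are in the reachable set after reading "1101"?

1

Start in {h}.
Read '1': h→{k}; now {k}.
Read '1': k→{h}; now {h}.
Read '0': h→{l}; now {l}.
Read '1': l→{j}; now {j}.
That set has 1 state.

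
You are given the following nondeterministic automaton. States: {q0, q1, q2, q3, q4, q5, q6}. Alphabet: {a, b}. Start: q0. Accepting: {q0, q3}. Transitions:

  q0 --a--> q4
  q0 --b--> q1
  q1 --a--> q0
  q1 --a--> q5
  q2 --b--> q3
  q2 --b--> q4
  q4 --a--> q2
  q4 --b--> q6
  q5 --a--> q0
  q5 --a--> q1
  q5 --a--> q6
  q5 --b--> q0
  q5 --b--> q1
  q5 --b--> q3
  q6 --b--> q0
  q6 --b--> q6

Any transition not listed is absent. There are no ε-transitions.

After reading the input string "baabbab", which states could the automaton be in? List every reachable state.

{q0, q1, q3, q6}

Start in {q0}.
Read 'b': {q0} → {q1}.
Read 'a': {q1} → {q0, q5}.
Read 'a': {q0, q5} → {q0, q1, q4, q6}.
Read 'b': {q0, q1, q4, q6} → {q0, q1, q6}.
Read 'b': {q0, q1, q6} → {q0, q1, q6}.
Read 'a': {q0, q1, q6} → {q0, q4, q5}.
Read 'b': {q0, q4, q5} → {q0, q1, q3, q6}.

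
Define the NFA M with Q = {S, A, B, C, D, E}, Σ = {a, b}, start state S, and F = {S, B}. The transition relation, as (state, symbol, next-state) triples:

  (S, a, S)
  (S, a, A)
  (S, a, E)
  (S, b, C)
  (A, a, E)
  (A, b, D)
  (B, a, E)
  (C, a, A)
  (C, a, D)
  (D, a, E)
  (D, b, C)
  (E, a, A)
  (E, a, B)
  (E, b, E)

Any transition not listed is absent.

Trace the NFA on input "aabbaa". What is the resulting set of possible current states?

{E}

Start in {S}.
Read 'a': S→{S, A, E}; now {S, A, E}.
Read 'a': S→{S, A, E}, A→{E}, E→{A, B}; now {S, A, B, E}.
Read 'b': S→{C}, A→{D}, B→∅, E→{E}; now {C, D, E}.
Read 'b': C→∅, D→{C}, E→{E}; now {C, E}.
Read 'a': C→{A, D}, E→{A, B}; now {A, B, D}.
Read 'a': A→{E}, B→{E}, D→{E}; now {E}.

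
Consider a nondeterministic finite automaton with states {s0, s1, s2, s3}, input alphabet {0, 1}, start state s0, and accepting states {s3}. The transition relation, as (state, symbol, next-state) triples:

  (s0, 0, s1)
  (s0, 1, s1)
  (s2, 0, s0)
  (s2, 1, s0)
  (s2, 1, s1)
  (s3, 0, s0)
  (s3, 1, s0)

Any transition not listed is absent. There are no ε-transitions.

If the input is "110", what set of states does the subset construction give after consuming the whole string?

∅

Start in {s0}.
Read '1': s0→{s1}; now {s1}.
Read '1': s1→∅; now ∅.
The set is empty and remains empty for the remaining 1 symbol.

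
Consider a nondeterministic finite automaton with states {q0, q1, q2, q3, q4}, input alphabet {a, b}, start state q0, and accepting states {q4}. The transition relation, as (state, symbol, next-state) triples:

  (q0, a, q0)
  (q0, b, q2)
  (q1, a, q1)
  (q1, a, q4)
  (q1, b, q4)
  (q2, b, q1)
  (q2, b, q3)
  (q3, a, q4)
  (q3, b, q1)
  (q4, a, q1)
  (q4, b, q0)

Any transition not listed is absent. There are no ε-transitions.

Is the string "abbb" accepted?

Start in {q0}.
Read 'a': {q0} → {q0}.
Read 'b': {q0} → {q2}.
Read 'b': {q2} → {q1, q3}.
Read 'b': {q1, q3} → {q1, q4}.
The final set {q1, q4} contains the accepting state q4.

Yes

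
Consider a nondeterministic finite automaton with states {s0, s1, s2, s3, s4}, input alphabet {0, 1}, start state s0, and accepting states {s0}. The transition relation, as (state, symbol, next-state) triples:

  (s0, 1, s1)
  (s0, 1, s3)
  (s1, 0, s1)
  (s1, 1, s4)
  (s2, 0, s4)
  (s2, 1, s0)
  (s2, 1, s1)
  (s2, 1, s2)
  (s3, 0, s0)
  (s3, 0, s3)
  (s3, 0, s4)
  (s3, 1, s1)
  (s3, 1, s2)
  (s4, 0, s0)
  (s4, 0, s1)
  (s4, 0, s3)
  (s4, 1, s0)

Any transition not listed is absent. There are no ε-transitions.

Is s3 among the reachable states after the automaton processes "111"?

Start in {s0}.
Read '1': {s0} → {s1, s3}.
Read '1': {s1, s3} → {s1, s2, s4}.
Read '1': {s1, s2, s4} → {s0, s1, s2, s4}.
State s3 is not in {s0, s1, s2, s4}.

No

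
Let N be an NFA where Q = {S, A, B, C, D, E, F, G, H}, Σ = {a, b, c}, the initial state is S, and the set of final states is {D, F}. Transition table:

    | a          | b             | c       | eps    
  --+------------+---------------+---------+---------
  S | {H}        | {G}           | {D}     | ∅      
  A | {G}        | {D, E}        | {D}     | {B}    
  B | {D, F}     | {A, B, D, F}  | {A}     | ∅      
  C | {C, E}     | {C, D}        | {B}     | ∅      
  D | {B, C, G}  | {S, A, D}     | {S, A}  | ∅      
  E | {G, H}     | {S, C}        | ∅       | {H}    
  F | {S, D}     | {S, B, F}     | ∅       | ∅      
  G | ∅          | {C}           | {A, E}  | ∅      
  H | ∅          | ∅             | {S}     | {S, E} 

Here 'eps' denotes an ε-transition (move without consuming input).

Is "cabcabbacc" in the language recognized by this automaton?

Start in {S}.
Read 'c': {S} → {D}.
Read 'a': {D} → {B, C, G}.
Read 'b': {B, C, G} → {A, B, C, D, F}.
Read 'c': {A, B, C, D, F} → {S, A, B, D}.
Read 'a': {S, A, B, D} → {S, B, C, D, E, F, G, H}.
Read 'b': {S, B, C, D, E, F, G, H} → {S, A, B, C, D, F, G}.
Read 'b': {S, A, B, C, D, F, G} → {S, A, B, C, D, E, F, G, H}.
Read 'a': {S, A, B, C, D, E, F, G, H} → {S, B, C, D, E, F, G, H}.
Read 'c': {S, B, C, D, E, F, G, H} → {S, A, B, D, E, H}.
Read 'c': {S, A, B, D, E, H} → {S, A, B, D}.
The final set {S, A, B, D} contains the accepting state D.

Yes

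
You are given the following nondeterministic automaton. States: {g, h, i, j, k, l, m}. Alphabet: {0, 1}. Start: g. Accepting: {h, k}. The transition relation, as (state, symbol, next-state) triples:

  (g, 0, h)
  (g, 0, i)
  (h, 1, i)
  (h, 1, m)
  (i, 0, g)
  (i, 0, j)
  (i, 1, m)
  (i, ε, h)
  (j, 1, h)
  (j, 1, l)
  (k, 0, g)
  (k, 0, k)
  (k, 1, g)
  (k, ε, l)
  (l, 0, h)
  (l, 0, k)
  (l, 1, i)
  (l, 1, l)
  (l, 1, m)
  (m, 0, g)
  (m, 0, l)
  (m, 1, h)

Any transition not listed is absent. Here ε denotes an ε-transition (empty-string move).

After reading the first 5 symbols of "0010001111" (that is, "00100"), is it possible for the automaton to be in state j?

No

Start in {g}.
Read '0': g→{h, i}; now {h, i}.
Read '0': h→∅, i→{g, j}; now {g, j}.
Read '1': g→∅, j→{h, l}; now {h, l}.
Read '0': h→∅, l→{h, k}; union {h, k}; ε-closure = {h, k, l}.
Read '0': h→∅, k→{g, k}, l→{h, k}; union {g, h, k}; ε-closure = {g, h, k, l}.
State j is not in {g, h, k, l}.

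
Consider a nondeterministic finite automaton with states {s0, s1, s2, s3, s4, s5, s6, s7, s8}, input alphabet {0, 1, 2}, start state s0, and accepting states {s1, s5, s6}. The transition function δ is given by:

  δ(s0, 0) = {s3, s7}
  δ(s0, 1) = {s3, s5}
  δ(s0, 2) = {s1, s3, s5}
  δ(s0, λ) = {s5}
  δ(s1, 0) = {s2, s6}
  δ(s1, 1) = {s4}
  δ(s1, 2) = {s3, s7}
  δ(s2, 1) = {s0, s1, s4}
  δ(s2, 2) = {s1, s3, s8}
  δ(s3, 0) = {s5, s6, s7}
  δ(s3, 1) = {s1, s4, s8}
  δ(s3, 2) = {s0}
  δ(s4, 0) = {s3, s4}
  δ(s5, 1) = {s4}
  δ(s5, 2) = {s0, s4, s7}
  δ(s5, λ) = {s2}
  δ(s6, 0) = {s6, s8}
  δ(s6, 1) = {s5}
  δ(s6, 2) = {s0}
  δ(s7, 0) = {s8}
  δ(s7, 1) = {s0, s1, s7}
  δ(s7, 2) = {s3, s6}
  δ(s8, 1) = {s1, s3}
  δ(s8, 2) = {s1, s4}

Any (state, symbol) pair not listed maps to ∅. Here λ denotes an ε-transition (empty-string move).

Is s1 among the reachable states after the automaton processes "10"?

Start: ε-closure({s0}) = {s0, s2, s5}.
Read '1': s0→{s3, s5}, s2→{s0, s1, s4}, s5→{s4}; union {s0, s1, s3, s4, s5}; ε-closure = {s0, s1, s2, s3, s4, s5}.
Read '0': s0→{s3, s7}, s1→{s2, s6}, s2→∅, s3→{s5, s6, s7}, s4→{s3, s4}, s5→∅; now {s2, s3, s4, s5, s6, s7}.
State s1 is not in {s2, s3, s4, s5, s6, s7}.

No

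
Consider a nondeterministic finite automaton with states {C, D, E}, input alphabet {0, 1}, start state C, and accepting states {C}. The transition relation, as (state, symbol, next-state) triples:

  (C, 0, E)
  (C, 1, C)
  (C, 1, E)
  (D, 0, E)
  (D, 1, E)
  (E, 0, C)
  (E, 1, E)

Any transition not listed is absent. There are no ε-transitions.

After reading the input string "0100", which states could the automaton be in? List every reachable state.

Start in {C}.
Read '0': C→{E}; now {E}.
Read '1': E→{E}; now {E}.
Read '0': E→{C}; now {C}.
Read '0': C→{E}; now {E}.

{E}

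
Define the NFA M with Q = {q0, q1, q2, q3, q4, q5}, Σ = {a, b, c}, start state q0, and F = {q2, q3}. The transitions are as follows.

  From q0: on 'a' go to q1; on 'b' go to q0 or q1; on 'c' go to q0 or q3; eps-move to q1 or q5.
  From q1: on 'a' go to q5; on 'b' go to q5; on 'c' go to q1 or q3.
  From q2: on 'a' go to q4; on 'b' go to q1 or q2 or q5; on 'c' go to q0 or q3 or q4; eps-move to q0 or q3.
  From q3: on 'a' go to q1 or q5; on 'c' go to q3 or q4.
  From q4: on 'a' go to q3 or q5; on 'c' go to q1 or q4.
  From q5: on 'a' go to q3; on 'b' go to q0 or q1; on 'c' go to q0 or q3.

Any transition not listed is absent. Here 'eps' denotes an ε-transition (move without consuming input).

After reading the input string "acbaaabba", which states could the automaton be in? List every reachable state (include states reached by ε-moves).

Start: ε-closure({q0}) = {q0, q1, q5}.
Read 'a': q0→{q1}, q1→{q5}, q5→{q3}; now {q1, q3, q5}.
Read 'c': q1→{q1, q3}, q3→{q3, q4}, q5→{q0, q3}; union {q0, q1, q3, q4}; ε-closure = {q0, q1, q3, q4, q5}.
Read 'b': q0→{q0, q1}, q1→{q5}, q3→∅, q4→∅, q5→{q0, q1}; now {q0, q1, q5}.
Read 'a': q0→{q1}, q1→{q5}, q5→{q3}; now {q1, q3, q5}.
Read 'a': q1→{q5}, q3→{q1, q5}, q5→{q3}; now {q1, q3, q5}.
Read 'a': q1→{q5}, q3→{q1, q5}, q5→{q3}; now {q1, q3, q5}.
Read 'b': q1→{q5}, q3→∅, q5→{q0, q1}; now {q0, q1, q5}.
Read 'b': q0→{q0, q1}, q1→{q5}, q5→{q0, q1}; now {q0, q1, q5}.
Read 'a': q0→{q1}, q1→{q5}, q5→{q3}; now {q1, q3, q5}.

{q1, q3, q5}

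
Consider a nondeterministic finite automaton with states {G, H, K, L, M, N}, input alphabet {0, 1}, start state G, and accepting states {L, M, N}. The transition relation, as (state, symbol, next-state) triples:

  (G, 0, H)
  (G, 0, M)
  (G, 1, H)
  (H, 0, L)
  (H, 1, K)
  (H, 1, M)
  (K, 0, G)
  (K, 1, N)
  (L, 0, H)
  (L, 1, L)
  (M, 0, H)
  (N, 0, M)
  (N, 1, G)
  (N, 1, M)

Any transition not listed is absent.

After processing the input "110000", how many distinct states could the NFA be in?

Start in {G}.
Read '1': G→{H}; now {H}.
Read '1': H→{K, M}; now {K, M}.
Read '0': K→{G}, M→{H}; now {G, H}.
Read '0': G→{H, M}, H→{L}; now {H, L, M}.
Read '0': H→{L}, L→{H}, M→{H}; now {H, L}.
Read '0': H→{L}, L→{H}; now {H, L}.
That set has 2 states.

2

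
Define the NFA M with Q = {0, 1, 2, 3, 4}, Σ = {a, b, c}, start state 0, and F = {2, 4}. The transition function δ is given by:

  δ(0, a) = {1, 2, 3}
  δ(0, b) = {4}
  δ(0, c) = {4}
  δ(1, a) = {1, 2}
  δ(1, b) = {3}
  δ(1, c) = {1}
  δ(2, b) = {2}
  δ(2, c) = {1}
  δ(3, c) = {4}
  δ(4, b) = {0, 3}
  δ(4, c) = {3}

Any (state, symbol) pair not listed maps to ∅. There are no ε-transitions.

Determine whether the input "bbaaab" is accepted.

Start in {0}.
Read 'b': 0→{4}; now {4}.
Read 'b': 4→{0, 3}; now {0, 3}.
Read 'a': 0→{1, 2, 3}, 3→∅; now {1, 2, 3}.
Read 'a': 1→{1, 2}, 2→∅, 3→∅; now {1, 2}.
Read 'a': 1→{1, 2}, 2→∅; now {1, 2}.
Read 'b': 1→{3}, 2→{2}; now {2, 3}.
The final set {2, 3} contains the accepting state 2.

Yes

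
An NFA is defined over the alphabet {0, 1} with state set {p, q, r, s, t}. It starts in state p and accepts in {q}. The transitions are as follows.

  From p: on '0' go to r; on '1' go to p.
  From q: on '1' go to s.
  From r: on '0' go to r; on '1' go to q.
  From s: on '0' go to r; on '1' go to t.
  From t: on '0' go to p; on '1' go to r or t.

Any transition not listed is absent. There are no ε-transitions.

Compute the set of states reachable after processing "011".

Start in {p}.
Read '0': p→{r}; now {r}.
Read '1': r→{q}; now {q}.
Read '1': q→{s}; now {s}.

{s}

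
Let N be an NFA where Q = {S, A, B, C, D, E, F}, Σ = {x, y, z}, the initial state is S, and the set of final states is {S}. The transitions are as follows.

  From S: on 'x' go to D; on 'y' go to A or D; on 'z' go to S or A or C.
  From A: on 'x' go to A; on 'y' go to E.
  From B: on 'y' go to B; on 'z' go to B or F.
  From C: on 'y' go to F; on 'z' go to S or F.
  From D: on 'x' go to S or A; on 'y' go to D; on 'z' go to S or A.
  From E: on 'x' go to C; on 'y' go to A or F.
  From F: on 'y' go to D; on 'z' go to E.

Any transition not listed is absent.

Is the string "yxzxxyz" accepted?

Yes

Start in {S}.
Read 'y': {S} → {A, D}.
Read 'x': {A, D} → {S, A}.
Read 'z': {S, A} → {S, A, C}.
Read 'x': {S, A, C} → {A, D}.
Read 'x': {A, D} → {S, A}.
Read 'y': {S, A} → {A, D, E}.
Read 'z': {A, D, E} → {S, A}.
The final set {S, A} contains the accepting state S.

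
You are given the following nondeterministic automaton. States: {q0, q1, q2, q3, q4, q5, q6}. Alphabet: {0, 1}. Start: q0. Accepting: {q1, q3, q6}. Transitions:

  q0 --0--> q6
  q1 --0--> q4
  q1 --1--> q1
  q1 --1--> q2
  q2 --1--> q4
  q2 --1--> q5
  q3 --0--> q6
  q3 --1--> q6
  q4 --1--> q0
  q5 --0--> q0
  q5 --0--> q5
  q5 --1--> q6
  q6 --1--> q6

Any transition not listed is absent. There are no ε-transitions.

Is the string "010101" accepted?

No

Start in {q0}.
Read '0': {q0} → {q6}.
Read '1': {q6} → {q6}.
Read '0': {q6} → ∅.
The set is empty and remains empty for the remaining 3 symbols.
The final set ∅ contains no accepting state.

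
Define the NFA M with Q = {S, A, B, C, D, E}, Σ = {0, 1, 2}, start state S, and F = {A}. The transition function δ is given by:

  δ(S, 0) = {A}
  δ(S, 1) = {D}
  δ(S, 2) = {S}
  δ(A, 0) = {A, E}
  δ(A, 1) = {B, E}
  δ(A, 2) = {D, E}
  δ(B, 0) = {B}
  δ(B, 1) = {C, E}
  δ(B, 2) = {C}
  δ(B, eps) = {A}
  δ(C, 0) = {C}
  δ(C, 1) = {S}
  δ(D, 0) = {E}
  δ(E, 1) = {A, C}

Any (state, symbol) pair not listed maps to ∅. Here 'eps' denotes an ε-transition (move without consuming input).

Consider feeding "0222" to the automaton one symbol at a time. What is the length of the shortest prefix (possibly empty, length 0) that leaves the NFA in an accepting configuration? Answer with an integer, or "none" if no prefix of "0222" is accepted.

1

Start in {S}.
Read '0': {S} → {A}.
None of the earlier sets intersect F, but {A} does.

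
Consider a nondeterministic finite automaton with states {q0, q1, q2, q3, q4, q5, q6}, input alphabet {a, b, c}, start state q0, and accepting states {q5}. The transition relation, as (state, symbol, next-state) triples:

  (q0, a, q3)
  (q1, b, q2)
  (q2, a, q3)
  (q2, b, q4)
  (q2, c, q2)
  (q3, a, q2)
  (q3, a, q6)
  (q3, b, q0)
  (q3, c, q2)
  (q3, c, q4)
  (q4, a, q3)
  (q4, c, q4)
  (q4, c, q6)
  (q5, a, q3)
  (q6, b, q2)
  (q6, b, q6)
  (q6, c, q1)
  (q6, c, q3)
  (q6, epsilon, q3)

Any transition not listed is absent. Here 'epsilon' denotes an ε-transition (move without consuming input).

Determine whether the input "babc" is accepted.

Start in {q0}.
Read 'b': {q0} → ∅.
The set is empty and remains empty for the remaining 3 symbols.
The final set ∅ contains no accepting state.

No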